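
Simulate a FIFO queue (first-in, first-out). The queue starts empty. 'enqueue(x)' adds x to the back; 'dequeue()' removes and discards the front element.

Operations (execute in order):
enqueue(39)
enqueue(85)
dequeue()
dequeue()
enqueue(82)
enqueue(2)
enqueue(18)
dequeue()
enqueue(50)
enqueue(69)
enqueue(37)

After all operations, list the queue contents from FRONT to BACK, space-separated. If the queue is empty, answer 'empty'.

enqueue(39): [39]
enqueue(85): [39, 85]
dequeue(): [85]
dequeue(): []
enqueue(82): [82]
enqueue(2): [82, 2]
enqueue(18): [82, 2, 18]
dequeue(): [2, 18]
enqueue(50): [2, 18, 50]
enqueue(69): [2, 18, 50, 69]
enqueue(37): [2, 18, 50, 69, 37]

Answer: 2 18 50 69 37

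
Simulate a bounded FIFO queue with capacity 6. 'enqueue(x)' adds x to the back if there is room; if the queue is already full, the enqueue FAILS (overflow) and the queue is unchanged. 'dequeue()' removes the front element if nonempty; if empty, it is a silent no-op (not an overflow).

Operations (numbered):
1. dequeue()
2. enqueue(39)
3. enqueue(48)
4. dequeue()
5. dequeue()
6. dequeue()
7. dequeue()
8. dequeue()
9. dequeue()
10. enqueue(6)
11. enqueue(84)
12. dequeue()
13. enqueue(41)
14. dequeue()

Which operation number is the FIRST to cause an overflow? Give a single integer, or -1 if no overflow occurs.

1. dequeue(): empty, no-op, size=0
2. enqueue(39): size=1
3. enqueue(48): size=2
4. dequeue(): size=1
5. dequeue(): size=0
6. dequeue(): empty, no-op, size=0
7. dequeue(): empty, no-op, size=0
8. dequeue(): empty, no-op, size=0
9. dequeue(): empty, no-op, size=0
10. enqueue(6): size=1
11. enqueue(84): size=2
12. dequeue(): size=1
13. enqueue(41): size=2
14. dequeue(): size=1

Answer: -1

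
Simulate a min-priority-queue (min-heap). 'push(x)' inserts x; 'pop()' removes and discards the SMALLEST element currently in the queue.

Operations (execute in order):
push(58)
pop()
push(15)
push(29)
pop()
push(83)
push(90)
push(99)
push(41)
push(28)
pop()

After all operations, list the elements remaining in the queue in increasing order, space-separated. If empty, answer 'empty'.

push(58): heap contents = [58]
pop() → 58: heap contents = []
push(15): heap contents = [15]
push(29): heap contents = [15, 29]
pop() → 15: heap contents = [29]
push(83): heap contents = [29, 83]
push(90): heap contents = [29, 83, 90]
push(99): heap contents = [29, 83, 90, 99]
push(41): heap contents = [29, 41, 83, 90, 99]
push(28): heap contents = [28, 29, 41, 83, 90, 99]
pop() → 28: heap contents = [29, 41, 83, 90, 99]

Answer: 29 41 83 90 99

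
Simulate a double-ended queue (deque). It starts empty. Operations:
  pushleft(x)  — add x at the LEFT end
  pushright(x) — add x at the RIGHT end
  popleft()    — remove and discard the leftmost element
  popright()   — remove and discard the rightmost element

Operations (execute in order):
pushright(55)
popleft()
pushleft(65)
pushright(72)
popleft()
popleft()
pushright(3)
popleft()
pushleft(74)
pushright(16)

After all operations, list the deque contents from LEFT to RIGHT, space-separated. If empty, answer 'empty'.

Answer: 74 16

Derivation:
pushright(55): [55]
popleft(): []
pushleft(65): [65]
pushright(72): [65, 72]
popleft(): [72]
popleft(): []
pushright(3): [3]
popleft(): []
pushleft(74): [74]
pushright(16): [74, 16]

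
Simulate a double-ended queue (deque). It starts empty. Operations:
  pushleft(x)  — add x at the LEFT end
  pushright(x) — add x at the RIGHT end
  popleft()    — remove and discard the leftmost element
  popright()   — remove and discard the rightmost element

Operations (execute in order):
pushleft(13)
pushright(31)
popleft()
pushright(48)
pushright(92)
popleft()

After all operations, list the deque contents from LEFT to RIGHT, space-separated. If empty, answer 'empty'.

Answer: 48 92

Derivation:
pushleft(13): [13]
pushright(31): [13, 31]
popleft(): [31]
pushright(48): [31, 48]
pushright(92): [31, 48, 92]
popleft(): [48, 92]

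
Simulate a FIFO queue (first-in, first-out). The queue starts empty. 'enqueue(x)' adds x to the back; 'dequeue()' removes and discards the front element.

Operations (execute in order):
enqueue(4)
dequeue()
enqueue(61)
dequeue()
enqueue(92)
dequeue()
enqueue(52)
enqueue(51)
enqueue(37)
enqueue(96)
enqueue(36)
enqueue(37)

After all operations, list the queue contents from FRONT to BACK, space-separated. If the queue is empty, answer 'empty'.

enqueue(4): [4]
dequeue(): []
enqueue(61): [61]
dequeue(): []
enqueue(92): [92]
dequeue(): []
enqueue(52): [52]
enqueue(51): [52, 51]
enqueue(37): [52, 51, 37]
enqueue(96): [52, 51, 37, 96]
enqueue(36): [52, 51, 37, 96, 36]
enqueue(37): [52, 51, 37, 96, 36, 37]

Answer: 52 51 37 96 36 37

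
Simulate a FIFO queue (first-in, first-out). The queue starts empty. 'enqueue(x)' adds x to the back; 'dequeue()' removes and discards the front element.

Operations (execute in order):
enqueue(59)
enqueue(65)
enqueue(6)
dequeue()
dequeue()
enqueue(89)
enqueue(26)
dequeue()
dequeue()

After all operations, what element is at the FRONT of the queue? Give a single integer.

enqueue(59): queue = [59]
enqueue(65): queue = [59, 65]
enqueue(6): queue = [59, 65, 6]
dequeue(): queue = [65, 6]
dequeue(): queue = [6]
enqueue(89): queue = [6, 89]
enqueue(26): queue = [6, 89, 26]
dequeue(): queue = [89, 26]
dequeue(): queue = [26]

Answer: 26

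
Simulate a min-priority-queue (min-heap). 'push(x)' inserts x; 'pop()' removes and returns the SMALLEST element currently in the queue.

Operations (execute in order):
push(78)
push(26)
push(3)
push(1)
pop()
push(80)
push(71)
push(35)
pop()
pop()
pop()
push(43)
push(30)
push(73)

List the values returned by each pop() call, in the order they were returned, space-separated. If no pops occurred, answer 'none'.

push(78): heap contents = [78]
push(26): heap contents = [26, 78]
push(3): heap contents = [3, 26, 78]
push(1): heap contents = [1, 3, 26, 78]
pop() → 1: heap contents = [3, 26, 78]
push(80): heap contents = [3, 26, 78, 80]
push(71): heap contents = [3, 26, 71, 78, 80]
push(35): heap contents = [3, 26, 35, 71, 78, 80]
pop() → 3: heap contents = [26, 35, 71, 78, 80]
pop() → 26: heap contents = [35, 71, 78, 80]
pop() → 35: heap contents = [71, 78, 80]
push(43): heap contents = [43, 71, 78, 80]
push(30): heap contents = [30, 43, 71, 78, 80]
push(73): heap contents = [30, 43, 71, 73, 78, 80]

Answer: 1 3 26 35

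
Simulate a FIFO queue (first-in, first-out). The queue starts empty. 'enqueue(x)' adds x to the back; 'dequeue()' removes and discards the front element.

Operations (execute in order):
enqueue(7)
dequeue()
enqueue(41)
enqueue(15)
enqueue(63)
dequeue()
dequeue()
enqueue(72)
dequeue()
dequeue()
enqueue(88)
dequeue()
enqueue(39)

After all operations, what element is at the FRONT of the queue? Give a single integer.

enqueue(7): queue = [7]
dequeue(): queue = []
enqueue(41): queue = [41]
enqueue(15): queue = [41, 15]
enqueue(63): queue = [41, 15, 63]
dequeue(): queue = [15, 63]
dequeue(): queue = [63]
enqueue(72): queue = [63, 72]
dequeue(): queue = [72]
dequeue(): queue = []
enqueue(88): queue = [88]
dequeue(): queue = []
enqueue(39): queue = [39]

Answer: 39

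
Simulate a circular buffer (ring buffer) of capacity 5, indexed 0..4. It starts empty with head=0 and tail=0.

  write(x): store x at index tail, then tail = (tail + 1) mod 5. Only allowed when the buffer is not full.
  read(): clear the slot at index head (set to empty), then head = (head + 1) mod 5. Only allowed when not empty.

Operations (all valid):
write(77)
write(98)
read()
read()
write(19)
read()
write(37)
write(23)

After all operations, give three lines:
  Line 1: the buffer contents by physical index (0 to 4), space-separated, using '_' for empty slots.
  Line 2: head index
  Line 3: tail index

write(77): buf=[77 _ _ _ _], head=0, tail=1, size=1
write(98): buf=[77 98 _ _ _], head=0, tail=2, size=2
read(): buf=[_ 98 _ _ _], head=1, tail=2, size=1
read(): buf=[_ _ _ _ _], head=2, tail=2, size=0
write(19): buf=[_ _ 19 _ _], head=2, tail=3, size=1
read(): buf=[_ _ _ _ _], head=3, tail=3, size=0
write(37): buf=[_ _ _ 37 _], head=3, tail=4, size=1
write(23): buf=[_ _ _ 37 23], head=3, tail=0, size=2

Answer: _ _ _ 37 23
3
0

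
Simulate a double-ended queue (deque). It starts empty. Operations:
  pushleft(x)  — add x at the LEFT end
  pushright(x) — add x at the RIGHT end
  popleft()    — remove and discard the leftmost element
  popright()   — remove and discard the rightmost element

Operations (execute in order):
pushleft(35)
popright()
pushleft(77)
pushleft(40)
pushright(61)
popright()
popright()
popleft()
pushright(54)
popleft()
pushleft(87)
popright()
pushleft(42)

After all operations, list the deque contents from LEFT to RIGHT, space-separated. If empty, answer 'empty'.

pushleft(35): [35]
popright(): []
pushleft(77): [77]
pushleft(40): [40, 77]
pushright(61): [40, 77, 61]
popright(): [40, 77]
popright(): [40]
popleft(): []
pushright(54): [54]
popleft(): []
pushleft(87): [87]
popright(): []
pushleft(42): [42]

Answer: 42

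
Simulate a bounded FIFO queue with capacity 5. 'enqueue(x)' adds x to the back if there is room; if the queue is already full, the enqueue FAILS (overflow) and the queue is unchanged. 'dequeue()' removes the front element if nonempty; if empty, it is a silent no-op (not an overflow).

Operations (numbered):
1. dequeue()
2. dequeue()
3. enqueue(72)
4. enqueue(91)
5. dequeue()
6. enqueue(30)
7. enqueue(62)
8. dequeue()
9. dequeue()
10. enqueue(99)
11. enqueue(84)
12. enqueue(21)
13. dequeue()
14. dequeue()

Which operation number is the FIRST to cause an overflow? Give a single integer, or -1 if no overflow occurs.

Answer: -1

Derivation:
1. dequeue(): empty, no-op, size=0
2. dequeue(): empty, no-op, size=0
3. enqueue(72): size=1
4. enqueue(91): size=2
5. dequeue(): size=1
6. enqueue(30): size=2
7. enqueue(62): size=3
8. dequeue(): size=2
9. dequeue(): size=1
10. enqueue(99): size=2
11. enqueue(84): size=3
12. enqueue(21): size=4
13. dequeue(): size=3
14. dequeue(): size=2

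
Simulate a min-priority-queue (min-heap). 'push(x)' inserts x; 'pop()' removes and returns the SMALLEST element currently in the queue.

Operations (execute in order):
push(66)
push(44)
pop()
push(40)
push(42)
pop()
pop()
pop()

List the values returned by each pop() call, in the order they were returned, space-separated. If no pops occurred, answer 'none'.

Answer: 44 40 42 66

Derivation:
push(66): heap contents = [66]
push(44): heap contents = [44, 66]
pop() → 44: heap contents = [66]
push(40): heap contents = [40, 66]
push(42): heap contents = [40, 42, 66]
pop() → 40: heap contents = [42, 66]
pop() → 42: heap contents = [66]
pop() → 66: heap contents = []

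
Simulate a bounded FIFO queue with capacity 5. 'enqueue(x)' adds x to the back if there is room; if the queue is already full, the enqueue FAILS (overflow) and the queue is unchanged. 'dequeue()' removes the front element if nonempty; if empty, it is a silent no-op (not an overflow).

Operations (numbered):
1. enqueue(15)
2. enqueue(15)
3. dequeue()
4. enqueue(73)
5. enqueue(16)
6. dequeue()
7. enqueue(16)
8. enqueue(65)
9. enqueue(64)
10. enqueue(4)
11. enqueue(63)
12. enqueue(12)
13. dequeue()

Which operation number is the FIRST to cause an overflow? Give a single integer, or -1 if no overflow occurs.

1. enqueue(15): size=1
2. enqueue(15): size=2
3. dequeue(): size=1
4. enqueue(73): size=2
5. enqueue(16): size=3
6. dequeue(): size=2
7. enqueue(16): size=3
8. enqueue(65): size=4
9. enqueue(64): size=5
10. enqueue(4): size=5=cap → OVERFLOW (fail)
11. enqueue(63): size=5=cap → OVERFLOW (fail)
12. enqueue(12): size=5=cap → OVERFLOW (fail)
13. dequeue(): size=4

Answer: 10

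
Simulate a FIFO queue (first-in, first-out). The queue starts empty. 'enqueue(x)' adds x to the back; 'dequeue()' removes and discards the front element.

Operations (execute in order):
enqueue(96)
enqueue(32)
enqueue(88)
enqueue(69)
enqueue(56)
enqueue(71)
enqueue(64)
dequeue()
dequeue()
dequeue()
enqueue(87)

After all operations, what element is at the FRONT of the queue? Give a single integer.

Answer: 69

Derivation:
enqueue(96): queue = [96]
enqueue(32): queue = [96, 32]
enqueue(88): queue = [96, 32, 88]
enqueue(69): queue = [96, 32, 88, 69]
enqueue(56): queue = [96, 32, 88, 69, 56]
enqueue(71): queue = [96, 32, 88, 69, 56, 71]
enqueue(64): queue = [96, 32, 88, 69, 56, 71, 64]
dequeue(): queue = [32, 88, 69, 56, 71, 64]
dequeue(): queue = [88, 69, 56, 71, 64]
dequeue(): queue = [69, 56, 71, 64]
enqueue(87): queue = [69, 56, 71, 64, 87]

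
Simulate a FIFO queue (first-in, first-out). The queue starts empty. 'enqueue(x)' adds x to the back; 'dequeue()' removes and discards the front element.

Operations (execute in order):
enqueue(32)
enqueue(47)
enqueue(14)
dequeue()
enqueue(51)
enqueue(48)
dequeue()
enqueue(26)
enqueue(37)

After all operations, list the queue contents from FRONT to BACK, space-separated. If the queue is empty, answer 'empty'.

Answer: 14 51 48 26 37

Derivation:
enqueue(32): [32]
enqueue(47): [32, 47]
enqueue(14): [32, 47, 14]
dequeue(): [47, 14]
enqueue(51): [47, 14, 51]
enqueue(48): [47, 14, 51, 48]
dequeue(): [14, 51, 48]
enqueue(26): [14, 51, 48, 26]
enqueue(37): [14, 51, 48, 26, 37]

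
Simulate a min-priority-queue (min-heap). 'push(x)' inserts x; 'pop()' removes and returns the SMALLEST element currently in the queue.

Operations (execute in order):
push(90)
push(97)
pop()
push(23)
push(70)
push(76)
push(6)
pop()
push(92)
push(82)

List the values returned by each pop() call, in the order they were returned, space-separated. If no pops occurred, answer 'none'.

push(90): heap contents = [90]
push(97): heap contents = [90, 97]
pop() → 90: heap contents = [97]
push(23): heap contents = [23, 97]
push(70): heap contents = [23, 70, 97]
push(76): heap contents = [23, 70, 76, 97]
push(6): heap contents = [6, 23, 70, 76, 97]
pop() → 6: heap contents = [23, 70, 76, 97]
push(92): heap contents = [23, 70, 76, 92, 97]
push(82): heap contents = [23, 70, 76, 82, 92, 97]

Answer: 90 6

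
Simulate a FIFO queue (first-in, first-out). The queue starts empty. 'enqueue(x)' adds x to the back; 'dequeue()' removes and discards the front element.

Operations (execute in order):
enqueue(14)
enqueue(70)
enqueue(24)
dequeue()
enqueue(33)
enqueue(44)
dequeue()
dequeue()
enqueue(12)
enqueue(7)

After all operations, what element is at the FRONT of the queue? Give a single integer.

Answer: 33

Derivation:
enqueue(14): queue = [14]
enqueue(70): queue = [14, 70]
enqueue(24): queue = [14, 70, 24]
dequeue(): queue = [70, 24]
enqueue(33): queue = [70, 24, 33]
enqueue(44): queue = [70, 24, 33, 44]
dequeue(): queue = [24, 33, 44]
dequeue(): queue = [33, 44]
enqueue(12): queue = [33, 44, 12]
enqueue(7): queue = [33, 44, 12, 7]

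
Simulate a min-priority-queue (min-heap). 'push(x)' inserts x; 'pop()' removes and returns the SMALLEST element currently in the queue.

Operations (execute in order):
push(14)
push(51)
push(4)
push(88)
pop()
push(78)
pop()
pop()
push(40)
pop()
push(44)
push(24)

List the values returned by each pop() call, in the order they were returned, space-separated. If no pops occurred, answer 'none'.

Answer: 4 14 51 40

Derivation:
push(14): heap contents = [14]
push(51): heap contents = [14, 51]
push(4): heap contents = [4, 14, 51]
push(88): heap contents = [4, 14, 51, 88]
pop() → 4: heap contents = [14, 51, 88]
push(78): heap contents = [14, 51, 78, 88]
pop() → 14: heap contents = [51, 78, 88]
pop() → 51: heap contents = [78, 88]
push(40): heap contents = [40, 78, 88]
pop() → 40: heap contents = [78, 88]
push(44): heap contents = [44, 78, 88]
push(24): heap contents = [24, 44, 78, 88]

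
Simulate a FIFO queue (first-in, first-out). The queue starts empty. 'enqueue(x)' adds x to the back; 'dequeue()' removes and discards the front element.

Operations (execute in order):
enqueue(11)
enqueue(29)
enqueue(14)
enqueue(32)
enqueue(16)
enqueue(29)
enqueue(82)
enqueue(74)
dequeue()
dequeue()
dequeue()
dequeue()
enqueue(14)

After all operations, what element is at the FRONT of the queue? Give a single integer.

Answer: 16

Derivation:
enqueue(11): queue = [11]
enqueue(29): queue = [11, 29]
enqueue(14): queue = [11, 29, 14]
enqueue(32): queue = [11, 29, 14, 32]
enqueue(16): queue = [11, 29, 14, 32, 16]
enqueue(29): queue = [11, 29, 14, 32, 16, 29]
enqueue(82): queue = [11, 29, 14, 32, 16, 29, 82]
enqueue(74): queue = [11, 29, 14, 32, 16, 29, 82, 74]
dequeue(): queue = [29, 14, 32, 16, 29, 82, 74]
dequeue(): queue = [14, 32, 16, 29, 82, 74]
dequeue(): queue = [32, 16, 29, 82, 74]
dequeue(): queue = [16, 29, 82, 74]
enqueue(14): queue = [16, 29, 82, 74, 14]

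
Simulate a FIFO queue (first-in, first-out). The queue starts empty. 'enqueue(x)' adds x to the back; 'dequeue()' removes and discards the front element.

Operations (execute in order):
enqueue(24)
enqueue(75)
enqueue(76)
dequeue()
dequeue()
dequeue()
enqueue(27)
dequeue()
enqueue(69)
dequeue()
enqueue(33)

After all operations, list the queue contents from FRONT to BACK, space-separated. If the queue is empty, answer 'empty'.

Answer: 33

Derivation:
enqueue(24): [24]
enqueue(75): [24, 75]
enqueue(76): [24, 75, 76]
dequeue(): [75, 76]
dequeue(): [76]
dequeue(): []
enqueue(27): [27]
dequeue(): []
enqueue(69): [69]
dequeue(): []
enqueue(33): [33]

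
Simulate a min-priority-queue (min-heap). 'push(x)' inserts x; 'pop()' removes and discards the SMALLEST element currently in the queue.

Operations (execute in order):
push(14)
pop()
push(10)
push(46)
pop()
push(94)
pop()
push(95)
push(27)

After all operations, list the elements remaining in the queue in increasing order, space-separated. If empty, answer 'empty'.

push(14): heap contents = [14]
pop() → 14: heap contents = []
push(10): heap contents = [10]
push(46): heap contents = [10, 46]
pop() → 10: heap contents = [46]
push(94): heap contents = [46, 94]
pop() → 46: heap contents = [94]
push(95): heap contents = [94, 95]
push(27): heap contents = [27, 94, 95]

Answer: 27 94 95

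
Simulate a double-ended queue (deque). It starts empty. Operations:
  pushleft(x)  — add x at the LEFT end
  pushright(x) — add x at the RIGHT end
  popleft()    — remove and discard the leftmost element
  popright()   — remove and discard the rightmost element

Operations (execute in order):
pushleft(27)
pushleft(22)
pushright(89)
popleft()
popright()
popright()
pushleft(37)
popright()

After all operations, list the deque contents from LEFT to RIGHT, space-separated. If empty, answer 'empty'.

Answer: empty

Derivation:
pushleft(27): [27]
pushleft(22): [22, 27]
pushright(89): [22, 27, 89]
popleft(): [27, 89]
popright(): [27]
popright(): []
pushleft(37): [37]
popright(): []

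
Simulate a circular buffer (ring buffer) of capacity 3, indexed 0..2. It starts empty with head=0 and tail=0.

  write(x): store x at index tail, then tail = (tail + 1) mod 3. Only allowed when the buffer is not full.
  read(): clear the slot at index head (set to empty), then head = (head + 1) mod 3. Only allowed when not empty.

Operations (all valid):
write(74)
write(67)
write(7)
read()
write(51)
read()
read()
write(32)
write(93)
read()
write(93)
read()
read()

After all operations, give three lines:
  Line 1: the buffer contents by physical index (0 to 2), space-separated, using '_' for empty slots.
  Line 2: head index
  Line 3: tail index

write(74): buf=[74 _ _], head=0, tail=1, size=1
write(67): buf=[74 67 _], head=0, tail=2, size=2
write(7): buf=[74 67 7], head=0, tail=0, size=3
read(): buf=[_ 67 7], head=1, tail=0, size=2
write(51): buf=[51 67 7], head=1, tail=1, size=3
read(): buf=[51 _ 7], head=2, tail=1, size=2
read(): buf=[51 _ _], head=0, tail=1, size=1
write(32): buf=[51 32 _], head=0, tail=2, size=2
write(93): buf=[51 32 93], head=0, tail=0, size=3
read(): buf=[_ 32 93], head=1, tail=0, size=2
write(93): buf=[93 32 93], head=1, tail=1, size=3
read(): buf=[93 _ 93], head=2, tail=1, size=2
read(): buf=[93 _ _], head=0, tail=1, size=1

Answer: 93 _ _
0
1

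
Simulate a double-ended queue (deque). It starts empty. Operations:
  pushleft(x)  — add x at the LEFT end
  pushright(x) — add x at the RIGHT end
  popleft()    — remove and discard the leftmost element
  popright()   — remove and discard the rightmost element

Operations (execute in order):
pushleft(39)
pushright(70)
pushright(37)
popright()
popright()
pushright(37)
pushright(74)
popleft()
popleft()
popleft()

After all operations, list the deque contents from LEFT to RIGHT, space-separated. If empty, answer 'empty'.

Answer: empty

Derivation:
pushleft(39): [39]
pushright(70): [39, 70]
pushright(37): [39, 70, 37]
popright(): [39, 70]
popright(): [39]
pushright(37): [39, 37]
pushright(74): [39, 37, 74]
popleft(): [37, 74]
popleft(): [74]
popleft(): []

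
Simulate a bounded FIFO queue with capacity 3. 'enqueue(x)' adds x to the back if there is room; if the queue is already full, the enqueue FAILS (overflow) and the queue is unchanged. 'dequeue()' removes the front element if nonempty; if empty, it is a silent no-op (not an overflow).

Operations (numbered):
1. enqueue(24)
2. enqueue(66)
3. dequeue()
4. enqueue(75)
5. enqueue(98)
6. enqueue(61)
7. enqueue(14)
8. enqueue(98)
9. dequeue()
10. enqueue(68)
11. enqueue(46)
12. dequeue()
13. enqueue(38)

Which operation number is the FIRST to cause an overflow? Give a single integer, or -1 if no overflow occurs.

Answer: 6

Derivation:
1. enqueue(24): size=1
2. enqueue(66): size=2
3. dequeue(): size=1
4. enqueue(75): size=2
5. enqueue(98): size=3
6. enqueue(61): size=3=cap → OVERFLOW (fail)
7. enqueue(14): size=3=cap → OVERFLOW (fail)
8. enqueue(98): size=3=cap → OVERFLOW (fail)
9. dequeue(): size=2
10. enqueue(68): size=3
11. enqueue(46): size=3=cap → OVERFLOW (fail)
12. dequeue(): size=2
13. enqueue(38): size=3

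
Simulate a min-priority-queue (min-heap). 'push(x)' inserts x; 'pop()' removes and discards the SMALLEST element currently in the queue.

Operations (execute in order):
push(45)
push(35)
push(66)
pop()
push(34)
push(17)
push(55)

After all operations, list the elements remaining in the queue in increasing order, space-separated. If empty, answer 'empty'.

Answer: 17 34 45 55 66

Derivation:
push(45): heap contents = [45]
push(35): heap contents = [35, 45]
push(66): heap contents = [35, 45, 66]
pop() → 35: heap contents = [45, 66]
push(34): heap contents = [34, 45, 66]
push(17): heap contents = [17, 34, 45, 66]
push(55): heap contents = [17, 34, 45, 55, 66]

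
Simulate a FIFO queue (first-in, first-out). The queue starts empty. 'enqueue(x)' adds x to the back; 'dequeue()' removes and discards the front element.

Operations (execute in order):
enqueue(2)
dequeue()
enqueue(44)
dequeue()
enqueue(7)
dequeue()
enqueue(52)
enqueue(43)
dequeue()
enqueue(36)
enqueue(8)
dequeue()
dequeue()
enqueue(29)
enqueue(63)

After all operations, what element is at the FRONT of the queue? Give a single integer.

Answer: 8

Derivation:
enqueue(2): queue = [2]
dequeue(): queue = []
enqueue(44): queue = [44]
dequeue(): queue = []
enqueue(7): queue = [7]
dequeue(): queue = []
enqueue(52): queue = [52]
enqueue(43): queue = [52, 43]
dequeue(): queue = [43]
enqueue(36): queue = [43, 36]
enqueue(8): queue = [43, 36, 8]
dequeue(): queue = [36, 8]
dequeue(): queue = [8]
enqueue(29): queue = [8, 29]
enqueue(63): queue = [8, 29, 63]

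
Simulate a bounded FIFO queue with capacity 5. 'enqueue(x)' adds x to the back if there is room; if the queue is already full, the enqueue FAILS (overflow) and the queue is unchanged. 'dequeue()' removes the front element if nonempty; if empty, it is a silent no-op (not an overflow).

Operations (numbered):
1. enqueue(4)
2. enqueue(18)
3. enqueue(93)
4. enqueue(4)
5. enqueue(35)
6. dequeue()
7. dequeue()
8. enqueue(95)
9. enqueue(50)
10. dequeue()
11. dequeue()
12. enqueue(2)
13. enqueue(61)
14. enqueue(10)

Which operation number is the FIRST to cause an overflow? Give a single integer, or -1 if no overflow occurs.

1. enqueue(4): size=1
2. enqueue(18): size=2
3. enqueue(93): size=3
4. enqueue(4): size=4
5. enqueue(35): size=5
6. dequeue(): size=4
7. dequeue(): size=3
8. enqueue(95): size=4
9. enqueue(50): size=5
10. dequeue(): size=4
11. dequeue(): size=3
12. enqueue(2): size=4
13. enqueue(61): size=5
14. enqueue(10): size=5=cap → OVERFLOW (fail)

Answer: 14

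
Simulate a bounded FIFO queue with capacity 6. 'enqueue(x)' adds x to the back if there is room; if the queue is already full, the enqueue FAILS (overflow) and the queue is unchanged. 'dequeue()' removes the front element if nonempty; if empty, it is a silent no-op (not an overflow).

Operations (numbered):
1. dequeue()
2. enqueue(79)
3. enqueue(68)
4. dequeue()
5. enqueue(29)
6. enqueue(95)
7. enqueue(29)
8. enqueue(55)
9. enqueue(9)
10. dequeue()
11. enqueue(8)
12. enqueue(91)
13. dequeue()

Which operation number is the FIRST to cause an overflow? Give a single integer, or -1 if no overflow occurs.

Answer: 12

Derivation:
1. dequeue(): empty, no-op, size=0
2. enqueue(79): size=1
3. enqueue(68): size=2
4. dequeue(): size=1
5. enqueue(29): size=2
6. enqueue(95): size=3
7. enqueue(29): size=4
8. enqueue(55): size=5
9. enqueue(9): size=6
10. dequeue(): size=5
11. enqueue(8): size=6
12. enqueue(91): size=6=cap → OVERFLOW (fail)
13. dequeue(): size=5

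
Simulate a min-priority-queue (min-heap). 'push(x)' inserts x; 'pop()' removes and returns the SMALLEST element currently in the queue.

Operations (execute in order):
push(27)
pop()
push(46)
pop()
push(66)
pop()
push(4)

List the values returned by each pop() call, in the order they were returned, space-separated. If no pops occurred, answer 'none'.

push(27): heap contents = [27]
pop() → 27: heap contents = []
push(46): heap contents = [46]
pop() → 46: heap contents = []
push(66): heap contents = [66]
pop() → 66: heap contents = []
push(4): heap contents = [4]

Answer: 27 46 66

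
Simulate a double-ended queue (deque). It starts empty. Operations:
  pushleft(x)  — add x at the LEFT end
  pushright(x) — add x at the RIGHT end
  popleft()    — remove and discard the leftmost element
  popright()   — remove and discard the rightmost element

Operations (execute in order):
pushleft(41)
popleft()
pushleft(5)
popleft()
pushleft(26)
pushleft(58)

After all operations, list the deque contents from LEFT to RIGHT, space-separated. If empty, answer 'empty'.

pushleft(41): [41]
popleft(): []
pushleft(5): [5]
popleft(): []
pushleft(26): [26]
pushleft(58): [58, 26]

Answer: 58 26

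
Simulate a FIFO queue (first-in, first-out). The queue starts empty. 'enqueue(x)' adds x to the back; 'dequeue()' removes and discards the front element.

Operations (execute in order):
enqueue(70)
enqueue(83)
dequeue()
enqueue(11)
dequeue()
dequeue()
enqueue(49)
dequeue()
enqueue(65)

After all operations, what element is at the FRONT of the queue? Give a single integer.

enqueue(70): queue = [70]
enqueue(83): queue = [70, 83]
dequeue(): queue = [83]
enqueue(11): queue = [83, 11]
dequeue(): queue = [11]
dequeue(): queue = []
enqueue(49): queue = [49]
dequeue(): queue = []
enqueue(65): queue = [65]

Answer: 65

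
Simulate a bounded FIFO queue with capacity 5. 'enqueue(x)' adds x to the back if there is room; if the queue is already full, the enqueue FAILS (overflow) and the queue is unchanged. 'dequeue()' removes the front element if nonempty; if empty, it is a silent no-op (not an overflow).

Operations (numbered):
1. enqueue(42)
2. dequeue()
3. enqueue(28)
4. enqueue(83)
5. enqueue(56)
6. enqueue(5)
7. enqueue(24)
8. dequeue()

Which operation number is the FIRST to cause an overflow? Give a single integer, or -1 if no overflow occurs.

1. enqueue(42): size=1
2. dequeue(): size=0
3. enqueue(28): size=1
4. enqueue(83): size=2
5. enqueue(56): size=3
6. enqueue(5): size=4
7. enqueue(24): size=5
8. dequeue(): size=4

Answer: -1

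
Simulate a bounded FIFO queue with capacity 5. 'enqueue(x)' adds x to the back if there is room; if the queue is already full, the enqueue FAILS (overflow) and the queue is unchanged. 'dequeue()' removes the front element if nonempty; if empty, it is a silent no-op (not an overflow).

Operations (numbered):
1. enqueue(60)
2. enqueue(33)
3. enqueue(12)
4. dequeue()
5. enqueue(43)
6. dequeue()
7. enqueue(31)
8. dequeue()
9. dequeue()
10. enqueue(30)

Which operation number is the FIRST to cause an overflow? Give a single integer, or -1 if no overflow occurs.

Answer: -1

Derivation:
1. enqueue(60): size=1
2. enqueue(33): size=2
3. enqueue(12): size=3
4. dequeue(): size=2
5. enqueue(43): size=3
6. dequeue(): size=2
7. enqueue(31): size=3
8. dequeue(): size=2
9. dequeue(): size=1
10. enqueue(30): size=2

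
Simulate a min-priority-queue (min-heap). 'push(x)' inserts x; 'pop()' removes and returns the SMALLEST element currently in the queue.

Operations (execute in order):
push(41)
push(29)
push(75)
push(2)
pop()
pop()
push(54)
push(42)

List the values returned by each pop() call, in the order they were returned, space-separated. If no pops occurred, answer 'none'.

Answer: 2 29

Derivation:
push(41): heap contents = [41]
push(29): heap contents = [29, 41]
push(75): heap contents = [29, 41, 75]
push(2): heap contents = [2, 29, 41, 75]
pop() → 2: heap contents = [29, 41, 75]
pop() → 29: heap contents = [41, 75]
push(54): heap contents = [41, 54, 75]
push(42): heap contents = [41, 42, 54, 75]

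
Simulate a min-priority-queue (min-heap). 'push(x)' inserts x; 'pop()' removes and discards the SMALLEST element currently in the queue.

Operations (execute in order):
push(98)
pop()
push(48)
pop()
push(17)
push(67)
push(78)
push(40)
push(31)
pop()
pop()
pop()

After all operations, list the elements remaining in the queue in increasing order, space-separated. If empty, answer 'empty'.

push(98): heap contents = [98]
pop() → 98: heap contents = []
push(48): heap contents = [48]
pop() → 48: heap contents = []
push(17): heap contents = [17]
push(67): heap contents = [17, 67]
push(78): heap contents = [17, 67, 78]
push(40): heap contents = [17, 40, 67, 78]
push(31): heap contents = [17, 31, 40, 67, 78]
pop() → 17: heap contents = [31, 40, 67, 78]
pop() → 31: heap contents = [40, 67, 78]
pop() → 40: heap contents = [67, 78]

Answer: 67 78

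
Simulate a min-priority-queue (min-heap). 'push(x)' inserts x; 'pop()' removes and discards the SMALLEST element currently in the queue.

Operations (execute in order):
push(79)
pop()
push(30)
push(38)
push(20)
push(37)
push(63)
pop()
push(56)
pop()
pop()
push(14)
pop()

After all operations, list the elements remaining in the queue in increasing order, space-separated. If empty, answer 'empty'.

push(79): heap contents = [79]
pop() → 79: heap contents = []
push(30): heap contents = [30]
push(38): heap contents = [30, 38]
push(20): heap contents = [20, 30, 38]
push(37): heap contents = [20, 30, 37, 38]
push(63): heap contents = [20, 30, 37, 38, 63]
pop() → 20: heap contents = [30, 37, 38, 63]
push(56): heap contents = [30, 37, 38, 56, 63]
pop() → 30: heap contents = [37, 38, 56, 63]
pop() → 37: heap contents = [38, 56, 63]
push(14): heap contents = [14, 38, 56, 63]
pop() → 14: heap contents = [38, 56, 63]

Answer: 38 56 63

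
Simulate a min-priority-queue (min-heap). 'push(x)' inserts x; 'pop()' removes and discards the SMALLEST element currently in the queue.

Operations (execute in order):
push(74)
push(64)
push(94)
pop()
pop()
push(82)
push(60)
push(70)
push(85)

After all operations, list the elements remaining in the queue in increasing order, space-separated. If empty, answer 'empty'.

Answer: 60 70 82 85 94

Derivation:
push(74): heap contents = [74]
push(64): heap contents = [64, 74]
push(94): heap contents = [64, 74, 94]
pop() → 64: heap contents = [74, 94]
pop() → 74: heap contents = [94]
push(82): heap contents = [82, 94]
push(60): heap contents = [60, 82, 94]
push(70): heap contents = [60, 70, 82, 94]
push(85): heap contents = [60, 70, 82, 85, 94]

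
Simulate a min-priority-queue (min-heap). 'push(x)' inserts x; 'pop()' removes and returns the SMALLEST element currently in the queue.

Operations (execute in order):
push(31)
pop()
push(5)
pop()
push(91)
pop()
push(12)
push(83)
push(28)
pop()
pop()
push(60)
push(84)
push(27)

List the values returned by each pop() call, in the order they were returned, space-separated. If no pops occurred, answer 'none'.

Answer: 31 5 91 12 28

Derivation:
push(31): heap contents = [31]
pop() → 31: heap contents = []
push(5): heap contents = [5]
pop() → 5: heap contents = []
push(91): heap contents = [91]
pop() → 91: heap contents = []
push(12): heap contents = [12]
push(83): heap contents = [12, 83]
push(28): heap contents = [12, 28, 83]
pop() → 12: heap contents = [28, 83]
pop() → 28: heap contents = [83]
push(60): heap contents = [60, 83]
push(84): heap contents = [60, 83, 84]
push(27): heap contents = [27, 60, 83, 84]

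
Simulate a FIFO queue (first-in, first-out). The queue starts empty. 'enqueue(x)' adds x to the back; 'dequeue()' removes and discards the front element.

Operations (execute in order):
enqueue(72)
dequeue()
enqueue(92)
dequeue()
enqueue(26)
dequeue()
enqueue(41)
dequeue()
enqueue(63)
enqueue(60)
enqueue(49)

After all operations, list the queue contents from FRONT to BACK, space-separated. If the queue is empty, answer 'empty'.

enqueue(72): [72]
dequeue(): []
enqueue(92): [92]
dequeue(): []
enqueue(26): [26]
dequeue(): []
enqueue(41): [41]
dequeue(): []
enqueue(63): [63]
enqueue(60): [63, 60]
enqueue(49): [63, 60, 49]

Answer: 63 60 49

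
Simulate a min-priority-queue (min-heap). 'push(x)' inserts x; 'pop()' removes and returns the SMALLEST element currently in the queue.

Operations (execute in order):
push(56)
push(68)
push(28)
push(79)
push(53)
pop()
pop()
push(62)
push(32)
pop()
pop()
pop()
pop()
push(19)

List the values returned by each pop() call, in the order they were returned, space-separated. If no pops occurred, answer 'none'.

push(56): heap contents = [56]
push(68): heap contents = [56, 68]
push(28): heap contents = [28, 56, 68]
push(79): heap contents = [28, 56, 68, 79]
push(53): heap contents = [28, 53, 56, 68, 79]
pop() → 28: heap contents = [53, 56, 68, 79]
pop() → 53: heap contents = [56, 68, 79]
push(62): heap contents = [56, 62, 68, 79]
push(32): heap contents = [32, 56, 62, 68, 79]
pop() → 32: heap contents = [56, 62, 68, 79]
pop() → 56: heap contents = [62, 68, 79]
pop() → 62: heap contents = [68, 79]
pop() → 68: heap contents = [79]
push(19): heap contents = [19, 79]

Answer: 28 53 32 56 62 68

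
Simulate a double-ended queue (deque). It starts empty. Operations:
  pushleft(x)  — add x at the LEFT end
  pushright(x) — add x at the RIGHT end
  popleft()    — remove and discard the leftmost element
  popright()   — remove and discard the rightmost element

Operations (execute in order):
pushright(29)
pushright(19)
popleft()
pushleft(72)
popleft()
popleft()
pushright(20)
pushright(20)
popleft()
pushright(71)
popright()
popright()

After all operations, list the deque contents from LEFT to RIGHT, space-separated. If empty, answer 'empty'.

Answer: empty

Derivation:
pushright(29): [29]
pushright(19): [29, 19]
popleft(): [19]
pushleft(72): [72, 19]
popleft(): [19]
popleft(): []
pushright(20): [20]
pushright(20): [20, 20]
popleft(): [20]
pushright(71): [20, 71]
popright(): [20]
popright(): []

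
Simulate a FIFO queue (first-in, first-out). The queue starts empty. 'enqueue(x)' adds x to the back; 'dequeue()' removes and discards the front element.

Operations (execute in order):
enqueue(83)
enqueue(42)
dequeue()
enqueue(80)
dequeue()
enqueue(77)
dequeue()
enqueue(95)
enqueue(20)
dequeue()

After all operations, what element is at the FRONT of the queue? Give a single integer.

enqueue(83): queue = [83]
enqueue(42): queue = [83, 42]
dequeue(): queue = [42]
enqueue(80): queue = [42, 80]
dequeue(): queue = [80]
enqueue(77): queue = [80, 77]
dequeue(): queue = [77]
enqueue(95): queue = [77, 95]
enqueue(20): queue = [77, 95, 20]
dequeue(): queue = [95, 20]

Answer: 95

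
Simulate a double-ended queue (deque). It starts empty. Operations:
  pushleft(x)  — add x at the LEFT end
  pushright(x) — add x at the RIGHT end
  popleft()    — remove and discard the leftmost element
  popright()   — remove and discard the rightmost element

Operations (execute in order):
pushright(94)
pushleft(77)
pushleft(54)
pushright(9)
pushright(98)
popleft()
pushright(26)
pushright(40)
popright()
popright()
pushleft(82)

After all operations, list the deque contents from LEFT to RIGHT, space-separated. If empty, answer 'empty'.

pushright(94): [94]
pushleft(77): [77, 94]
pushleft(54): [54, 77, 94]
pushright(9): [54, 77, 94, 9]
pushright(98): [54, 77, 94, 9, 98]
popleft(): [77, 94, 9, 98]
pushright(26): [77, 94, 9, 98, 26]
pushright(40): [77, 94, 9, 98, 26, 40]
popright(): [77, 94, 9, 98, 26]
popright(): [77, 94, 9, 98]
pushleft(82): [82, 77, 94, 9, 98]

Answer: 82 77 94 9 98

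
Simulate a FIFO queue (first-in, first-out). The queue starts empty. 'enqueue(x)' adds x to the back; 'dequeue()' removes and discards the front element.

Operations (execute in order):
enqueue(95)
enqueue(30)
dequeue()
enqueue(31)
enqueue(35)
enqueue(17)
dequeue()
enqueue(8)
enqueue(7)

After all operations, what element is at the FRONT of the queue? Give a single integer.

Answer: 31

Derivation:
enqueue(95): queue = [95]
enqueue(30): queue = [95, 30]
dequeue(): queue = [30]
enqueue(31): queue = [30, 31]
enqueue(35): queue = [30, 31, 35]
enqueue(17): queue = [30, 31, 35, 17]
dequeue(): queue = [31, 35, 17]
enqueue(8): queue = [31, 35, 17, 8]
enqueue(7): queue = [31, 35, 17, 8, 7]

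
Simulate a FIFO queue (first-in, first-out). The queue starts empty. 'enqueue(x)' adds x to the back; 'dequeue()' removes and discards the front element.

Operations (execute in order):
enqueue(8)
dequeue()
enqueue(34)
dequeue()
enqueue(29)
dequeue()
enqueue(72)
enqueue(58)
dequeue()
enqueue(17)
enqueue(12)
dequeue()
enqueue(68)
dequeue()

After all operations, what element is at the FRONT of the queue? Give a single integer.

Answer: 12

Derivation:
enqueue(8): queue = [8]
dequeue(): queue = []
enqueue(34): queue = [34]
dequeue(): queue = []
enqueue(29): queue = [29]
dequeue(): queue = []
enqueue(72): queue = [72]
enqueue(58): queue = [72, 58]
dequeue(): queue = [58]
enqueue(17): queue = [58, 17]
enqueue(12): queue = [58, 17, 12]
dequeue(): queue = [17, 12]
enqueue(68): queue = [17, 12, 68]
dequeue(): queue = [12, 68]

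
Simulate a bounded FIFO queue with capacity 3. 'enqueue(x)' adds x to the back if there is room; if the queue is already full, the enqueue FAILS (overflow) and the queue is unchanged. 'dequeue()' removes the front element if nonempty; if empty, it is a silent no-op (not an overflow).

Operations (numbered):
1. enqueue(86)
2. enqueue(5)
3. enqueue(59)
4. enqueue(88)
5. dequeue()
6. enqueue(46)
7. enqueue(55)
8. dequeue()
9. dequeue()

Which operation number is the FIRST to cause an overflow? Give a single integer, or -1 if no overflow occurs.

1. enqueue(86): size=1
2. enqueue(5): size=2
3. enqueue(59): size=3
4. enqueue(88): size=3=cap → OVERFLOW (fail)
5. dequeue(): size=2
6. enqueue(46): size=3
7. enqueue(55): size=3=cap → OVERFLOW (fail)
8. dequeue(): size=2
9. dequeue(): size=1

Answer: 4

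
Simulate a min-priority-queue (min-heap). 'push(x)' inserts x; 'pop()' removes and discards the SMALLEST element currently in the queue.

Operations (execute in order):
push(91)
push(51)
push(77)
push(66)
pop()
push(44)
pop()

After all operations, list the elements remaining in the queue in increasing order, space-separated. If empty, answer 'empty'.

push(91): heap contents = [91]
push(51): heap contents = [51, 91]
push(77): heap contents = [51, 77, 91]
push(66): heap contents = [51, 66, 77, 91]
pop() → 51: heap contents = [66, 77, 91]
push(44): heap contents = [44, 66, 77, 91]
pop() → 44: heap contents = [66, 77, 91]

Answer: 66 77 91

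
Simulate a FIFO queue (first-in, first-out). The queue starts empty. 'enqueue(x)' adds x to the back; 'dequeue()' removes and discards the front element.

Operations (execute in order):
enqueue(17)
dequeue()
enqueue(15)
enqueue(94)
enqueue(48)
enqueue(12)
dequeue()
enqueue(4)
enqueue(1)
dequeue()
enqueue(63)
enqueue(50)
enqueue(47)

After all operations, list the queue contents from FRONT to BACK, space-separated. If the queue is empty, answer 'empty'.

enqueue(17): [17]
dequeue(): []
enqueue(15): [15]
enqueue(94): [15, 94]
enqueue(48): [15, 94, 48]
enqueue(12): [15, 94, 48, 12]
dequeue(): [94, 48, 12]
enqueue(4): [94, 48, 12, 4]
enqueue(1): [94, 48, 12, 4, 1]
dequeue(): [48, 12, 4, 1]
enqueue(63): [48, 12, 4, 1, 63]
enqueue(50): [48, 12, 4, 1, 63, 50]
enqueue(47): [48, 12, 4, 1, 63, 50, 47]

Answer: 48 12 4 1 63 50 47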